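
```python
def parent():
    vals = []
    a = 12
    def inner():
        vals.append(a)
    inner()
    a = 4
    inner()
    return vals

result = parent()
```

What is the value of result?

Step 1: a = 12. inner() appends current a to vals.
Step 2: First inner(): appends 12. Then a = 4.
Step 3: Second inner(): appends 4 (closure sees updated a). result = [12, 4]

The answer is [12, 4].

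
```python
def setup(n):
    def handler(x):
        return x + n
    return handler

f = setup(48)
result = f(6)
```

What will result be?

Step 1: setup(48) creates a closure that captures n = 48.
Step 2: f(6) calls the closure with x = 6, returning 6 + 48 = 54.
Step 3: result = 54

The answer is 54.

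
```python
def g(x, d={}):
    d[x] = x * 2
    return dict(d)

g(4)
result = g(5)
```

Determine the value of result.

Step 1: Mutable default dict is shared across calls.
Step 2: First call adds 4: 8. Second call adds 5: 10.
Step 3: result = {4: 8, 5: 10}

The answer is {4: 8, 5: 10}.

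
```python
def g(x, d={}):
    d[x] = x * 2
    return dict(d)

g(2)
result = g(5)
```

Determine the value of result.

Step 1: Mutable default dict is shared across calls.
Step 2: First call adds 2: 4. Second call adds 5: 10.
Step 3: result = {2: 4, 5: 10}

The answer is {2: 4, 5: 10}.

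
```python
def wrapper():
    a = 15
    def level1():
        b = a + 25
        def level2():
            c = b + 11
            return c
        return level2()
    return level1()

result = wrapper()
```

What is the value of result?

Step 1: a = 15. b = a + 25 = 40.
Step 2: c = b + 11 = 40 + 11 = 51.
Step 3: result = 51

The answer is 51.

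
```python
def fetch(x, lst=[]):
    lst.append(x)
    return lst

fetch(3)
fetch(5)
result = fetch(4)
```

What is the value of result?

Step 1: Mutable default argument gotcha! The list [] is created once.
Step 2: Each call appends to the SAME list: [3], [3, 5], [3, 5, 4].
Step 3: result = [3, 5, 4]

The answer is [3, 5, 4].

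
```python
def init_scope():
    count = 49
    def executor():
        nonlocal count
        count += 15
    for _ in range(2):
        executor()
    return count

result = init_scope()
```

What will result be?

Step 1: count = 49.
Step 2: executor() is called 2 times in a loop, each adding 15 via nonlocal.
Step 3: count = 49 + 15 * 2 = 79

The answer is 79.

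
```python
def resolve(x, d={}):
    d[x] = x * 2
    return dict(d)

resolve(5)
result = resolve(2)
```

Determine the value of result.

Step 1: Mutable default dict is shared across calls.
Step 2: First call adds 5: 10. Second call adds 2: 4.
Step 3: result = {5: 10, 2: 4}

The answer is {5: 10, 2: 4}.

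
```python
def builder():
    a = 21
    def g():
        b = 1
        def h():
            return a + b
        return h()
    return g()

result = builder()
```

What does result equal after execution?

Step 1: builder() defines a = 21. g() defines b = 1.
Step 2: h() accesses both from enclosing scopes: a = 21, b = 1.
Step 3: result = 21 + 1 = 22

The answer is 22.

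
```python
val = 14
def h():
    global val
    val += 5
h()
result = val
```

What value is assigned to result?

Step 1: val = 14 globally.
Step 2: h() modifies global val: val += 5 = 19.
Step 3: result = 19

The answer is 19.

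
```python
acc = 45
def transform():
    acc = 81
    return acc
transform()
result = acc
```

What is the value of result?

Step 1: acc = 45 globally.
Step 2: transform() creates a LOCAL acc = 81 (no global keyword!).
Step 3: The global acc is unchanged. result = 45

The answer is 45.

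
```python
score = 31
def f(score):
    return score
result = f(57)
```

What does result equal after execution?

Step 1: Global score = 31.
Step 2: f(57) takes parameter score = 57, which shadows the global.
Step 3: result = 57

The answer is 57.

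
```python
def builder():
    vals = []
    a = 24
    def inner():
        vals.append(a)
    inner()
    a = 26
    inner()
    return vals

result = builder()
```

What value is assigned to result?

Step 1: a = 24. inner() appends current a to vals.
Step 2: First inner(): appends 24. Then a = 26.
Step 3: Second inner(): appends 26 (closure sees updated a). result = [24, 26]

The answer is [24, 26].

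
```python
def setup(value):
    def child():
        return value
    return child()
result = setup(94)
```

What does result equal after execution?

Step 1: setup(94) binds parameter value = 94.
Step 2: child() looks up value in enclosing scope and finds the parameter value = 94.
Step 3: result = 94

The answer is 94.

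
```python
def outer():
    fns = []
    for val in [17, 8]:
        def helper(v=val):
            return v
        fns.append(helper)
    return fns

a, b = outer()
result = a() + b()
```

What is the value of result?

Step 1: Default argument v=val captures val at each iteration.
Step 2: a() returns 17 (captured at first iteration), b() returns 8 (captured at second).
Step 3: result = 17 + 8 = 25

The answer is 25.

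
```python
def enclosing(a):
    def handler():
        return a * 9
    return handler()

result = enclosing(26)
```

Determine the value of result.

Step 1: enclosing(26) binds parameter a = 26.
Step 2: handler() accesses a = 26 from enclosing scope.
Step 3: result = 26 * 9 = 234

The answer is 234.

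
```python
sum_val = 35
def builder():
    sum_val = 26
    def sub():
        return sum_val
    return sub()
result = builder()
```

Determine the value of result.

Step 1: sum_val = 35 globally, but builder() defines sum_val = 26 locally.
Step 2: sub() looks up sum_val. Not in local scope, so checks enclosing scope (builder) and finds sum_val = 26.
Step 3: result = 26

The answer is 26.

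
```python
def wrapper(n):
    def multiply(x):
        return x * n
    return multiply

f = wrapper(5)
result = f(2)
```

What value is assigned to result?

Step 1: wrapper(5) returns multiply closure with n = 5.
Step 2: f(2) computes 2 * 5 = 10.
Step 3: result = 10

The answer is 10.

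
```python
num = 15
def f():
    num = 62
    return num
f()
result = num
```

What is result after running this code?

Step 1: Global num = 15.
Step 2: f() creates local num = 62 (shadow, not modification).
Step 3: After f() returns, global num is unchanged. result = 15

The answer is 15.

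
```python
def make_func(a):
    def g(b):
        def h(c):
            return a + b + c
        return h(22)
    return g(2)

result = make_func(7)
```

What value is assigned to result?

Step 1: a = 7, b = 2, c = 22 across three nested scopes.
Step 2: h() accesses all three via LEGB rule.
Step 3: result = 7 + 2 + 22 = 31

The answer is 31.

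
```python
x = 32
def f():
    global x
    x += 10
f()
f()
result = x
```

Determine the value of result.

Step 1: x = 32.
Step 2: First f(): x = 32 + 10 = 42.
Step 3: Second f(): x = 42 + 10 = 52. result = 52

The answer is 52.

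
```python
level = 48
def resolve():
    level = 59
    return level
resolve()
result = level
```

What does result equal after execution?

Step 1: level = 48 globally.
Step 2: resolve() creates a LOCAL level = 59 (no global keyword!).
Step 3: The global level is unchanged. result = 48

The answer is 48.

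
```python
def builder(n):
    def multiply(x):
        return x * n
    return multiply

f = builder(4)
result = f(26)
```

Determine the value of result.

Step 1: builder(4) returns multiply closure with n = 4.
Step 2: f(26) computes 26 * 4 = 104.
Step 3: result = 104

The answer is 104.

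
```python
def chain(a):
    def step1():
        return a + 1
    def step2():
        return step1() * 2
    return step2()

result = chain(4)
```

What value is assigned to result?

Step 1: chain(4) captures a = 4.
Step 2: step2() calls step1() which returns 4 + 1 = 5.
Step 3: step2() returns 5 * 2 = 10

The answer is 10.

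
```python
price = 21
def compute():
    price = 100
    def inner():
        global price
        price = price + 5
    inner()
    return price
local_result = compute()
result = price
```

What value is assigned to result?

Step 1: Global price = 21. compute() creates local price = 100.
Step 2: inner() declares global price and adds 5: global price = 21 + 5 = 26.
Step 3: compute() returns its local price = 100 (unaffected by inner).
Step 4: result = global price = 26

The answer is 26.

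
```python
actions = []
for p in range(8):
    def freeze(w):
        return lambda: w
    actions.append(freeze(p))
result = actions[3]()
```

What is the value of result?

Step 1: freeze(p) creates a new scope capturing w = p at call time.
Step 2: actions[3] = freeze(3), so its lambda captures w = 3.
Step 3: result = 3 (closure factory fixes late binding)

The answer is 3.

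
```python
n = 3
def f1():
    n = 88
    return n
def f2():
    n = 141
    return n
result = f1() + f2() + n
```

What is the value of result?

Step 1: Each function shadows global n with its own local.
Step 2: f1() returns 88, f2() returns 141.
Step 3: Global n = 3 is unchanged. result = 88 + 141 + 3 = 232

The answer is 232.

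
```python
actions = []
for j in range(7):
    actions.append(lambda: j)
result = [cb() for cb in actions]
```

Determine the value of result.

Step 1: All 7 lambdas share the same variable j.
Step 2: After the loop, j = 6.
Step 3: Each call returns 6. result = [6, 6, 6, 6, 6, 6, 6]

The answer is [6, 6, 6, 6, 6, 6, 6].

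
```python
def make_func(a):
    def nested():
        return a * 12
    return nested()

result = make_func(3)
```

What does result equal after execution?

Step 1: make_func(3) binds parameter a = 3.
Step 2: nested() accesses a = 3 from enclosing scope.
Step 3: result = 3 * 12 = 36

The answer is 36.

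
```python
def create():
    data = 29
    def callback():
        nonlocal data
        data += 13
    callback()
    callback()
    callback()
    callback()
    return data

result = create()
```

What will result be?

Step 1: data starts at 29.
Step 2: callback() is called 4 times, each adding 13.
Step 3: data = 29 + 13 * 4 = 81

The answer is 81.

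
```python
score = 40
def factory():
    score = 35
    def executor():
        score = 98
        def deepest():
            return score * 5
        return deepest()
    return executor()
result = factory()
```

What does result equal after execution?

Step 1: deepest() looks up score through LEGB: not local, finds score = 98 in enclosing executor().
Step 2: Returns 98 * 5 = 490.
Step 3: result = 490

The answer is 490.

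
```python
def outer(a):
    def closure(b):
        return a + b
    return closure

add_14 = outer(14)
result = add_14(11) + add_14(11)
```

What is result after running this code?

Step 1: add_14 captures a = 14.
Step 2: add_14(11) = 14 + 11 = 25, called twice.
Step 3: result = 25 + 25 = 50

The answer is 50.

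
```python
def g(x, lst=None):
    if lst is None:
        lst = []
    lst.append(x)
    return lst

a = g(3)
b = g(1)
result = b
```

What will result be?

Step 1: None default with guard creates a NEW list each call.
Step 2: a = [3] (fresh list). b = [1] (another fresh list).
Step 3: result = [1] (this is the fix for mutable default)

The answer is [1].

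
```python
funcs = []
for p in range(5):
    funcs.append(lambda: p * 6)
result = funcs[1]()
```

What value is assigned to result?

Step 1: All lambdas reference the same variable p (late binding).
Step 2: After the loop, p = 4. Every lambda returns p * 6.
Step 3: funcs[1]() = 4 * 6 = 24

The answer is 24.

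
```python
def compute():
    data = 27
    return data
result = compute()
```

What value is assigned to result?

Step 1: compute() defines data = 27 in its local scope.
Step 2: return data finds the local variable data = 27.
Step 3: result = 27

The answer is 27.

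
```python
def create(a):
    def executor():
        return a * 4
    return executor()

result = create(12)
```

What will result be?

Step 1: create(12) binds parameter a = 12.
Step 2: executor() accesses a = 12 from enclosing scope.
Step 3: result = 12 * 4 = 48

The answer is 48.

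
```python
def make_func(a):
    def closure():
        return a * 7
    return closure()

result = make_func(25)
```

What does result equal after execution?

Step 1: make_func(25) binds parameter a = 25.
Step 2: closure() accesses a = 25 from enclosing scope.
Step 3: result = 25 * 7 = 175

The answer is 175.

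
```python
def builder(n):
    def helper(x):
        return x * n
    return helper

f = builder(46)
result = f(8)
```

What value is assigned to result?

Step 1: builder(46) creates a closure capturing n = 46.
Step 2: f(8) computes 8 * 46 = 368.
Step 3: result = 368

The answer is 368.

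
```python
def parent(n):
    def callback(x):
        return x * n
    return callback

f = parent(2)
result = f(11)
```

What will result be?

Step 1: parent(2) creates a closure capturing n = 2.
Step 2: f(11) computes 11 * 2 = 22.
Step 3: result = 22

The answer is 22.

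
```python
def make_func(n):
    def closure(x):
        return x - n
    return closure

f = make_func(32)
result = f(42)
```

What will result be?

Step 1: make_func(32) creates a closure capturing n = 32.
Step 2: f(42) computes 42 - 32 = 10.
Step 3: result = 10

The answer is 10.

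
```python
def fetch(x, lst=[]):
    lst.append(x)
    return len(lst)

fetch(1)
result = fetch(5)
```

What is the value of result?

Step 1: Mutable default list persists between calls.
Step 2: First call: lst = [1], len = 1. Second call: lst = [1, 5], len = 2.
Step 3: result = 2

The answer is 2.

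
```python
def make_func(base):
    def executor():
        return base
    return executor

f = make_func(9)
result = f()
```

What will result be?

Step 1: make_func(9) creates closure capturing base = 9.
Step 2: f() returns the captured base = 9.
Step 3: result = 9

The answer is 9.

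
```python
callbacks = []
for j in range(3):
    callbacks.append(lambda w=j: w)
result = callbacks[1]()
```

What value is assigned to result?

Step 1: Default argument w=j captures j's value at each iteration.
Step 2: callbacks[1] captured w = 1 when j was 1.
Step 3: result = 1

The answer is 1.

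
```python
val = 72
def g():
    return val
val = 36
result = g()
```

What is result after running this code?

Step 1: val is first set to 72, then reassigned to 36.
Step 2: g() is called after the reassignment, so it looks up the current global val = 36.
Step 3: result = 36

The answer is 36.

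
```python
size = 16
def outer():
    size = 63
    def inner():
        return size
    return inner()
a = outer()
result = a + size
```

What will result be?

Step 1: outer() has local size = 63. inner() reads from enclosing.
Step 2: outer() returns 63. Global size = 16 unchanged.
Step 3: result = 63 + 16 = 79

The answer is 79.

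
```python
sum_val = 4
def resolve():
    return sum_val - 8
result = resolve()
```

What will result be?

Step 1: sum_val = 4 is defined globally.
Step 2: resolve() looks up sum_val from global scope = 4, then computes 4 - 8 = -4.
Step 3: result = -4

The answer is -4.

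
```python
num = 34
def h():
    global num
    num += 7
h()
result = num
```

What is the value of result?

Step 1: num = 34 globally.
Step 2: h() modifies global num: num += 7 = 41.
Step 3: result = 41

The answer is 41.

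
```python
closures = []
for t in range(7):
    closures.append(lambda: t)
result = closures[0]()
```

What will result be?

Step 1: The loop creates 7 lambdas, all referencing the same variable t.
Step 2: After the loop, t = 6 (final value).
Step 3: closures[0]() looks up t at call time and finds 6. This is the late binding gotcha. result = 6

The answer is 6.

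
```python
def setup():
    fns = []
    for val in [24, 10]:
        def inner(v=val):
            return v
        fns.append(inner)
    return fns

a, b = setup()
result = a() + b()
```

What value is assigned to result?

Step 1: Default argument v=val captures val at each iteration.
Step 2: a() returns 24 (captured at first iteration), b() returns 10 (captured at second).
Step 3: result = 24 + 10 = 34

The answer is 34.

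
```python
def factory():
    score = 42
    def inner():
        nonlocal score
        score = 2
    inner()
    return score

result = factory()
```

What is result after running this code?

Step 1: factory() sets score = 42.
Step 2: inner() uses nonlocal to reassign score = 2.
Step 3: result = 2

The answer is 2.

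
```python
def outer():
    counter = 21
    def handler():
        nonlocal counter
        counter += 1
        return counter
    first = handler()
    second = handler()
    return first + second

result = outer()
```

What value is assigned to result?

Step 1: counter starts at 21.
Step 2: First call: counter = 21 + 1 = 22, returns 22.
Step 3: Second call: counter = 22 + 1 = 23, returns 23.
Step 4: result = 22 + 23 = 45

The answer is 45.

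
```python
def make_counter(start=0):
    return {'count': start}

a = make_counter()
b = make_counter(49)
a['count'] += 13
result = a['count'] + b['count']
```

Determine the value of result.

Step 1: make_counter() returns a new dict each call (immutable default 0).
Step 2: a = {'count': 0}, b = {'count': 49}.
Step 3: a['count'] += 13 = 13. result = 13 + 49 = 62

The answer is 62.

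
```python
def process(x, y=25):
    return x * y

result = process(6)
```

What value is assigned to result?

Step 1: process(6) uses default y = 25.
Step 2: Returns 6 * 25 = 150.
Step 3: result = 150

The answer is 150.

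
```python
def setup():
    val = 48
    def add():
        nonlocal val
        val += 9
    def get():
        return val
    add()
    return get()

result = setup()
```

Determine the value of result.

Step 1: val = 48. add() modifies it via nonlocal, get() reads it.
Step 2: add() makes val = 48 + 9 = 57.
Step 3: get() returns 57. result = 57

The answer is 57.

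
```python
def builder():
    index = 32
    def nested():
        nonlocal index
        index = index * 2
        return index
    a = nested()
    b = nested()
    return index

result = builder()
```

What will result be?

Step 1: index starts at 32.
Step 2: First nested(): index = 32 * 2 = 64.
Step 3: Second nested(): index = 64 * 2 = 128.
Step 4: result = 128

The answer is 128.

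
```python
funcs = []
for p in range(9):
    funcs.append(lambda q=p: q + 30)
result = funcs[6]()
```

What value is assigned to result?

Step 1: Default argument q=p captures p's value at definition time.
Step 2: funcs[6] was defined when p = 6, so q defaults to 6.
Step 3: result = 6 + 30 = 36 (default arg fixes the late binding issue)

The answer is 36.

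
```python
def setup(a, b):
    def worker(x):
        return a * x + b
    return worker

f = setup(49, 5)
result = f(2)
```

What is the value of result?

Step 1: setup(49, 5) captures a = 49, b = 5.
Step 2: f(2) computes 49 * 2 + 5 = 103.
Step 3: result = 103

The answer is 103.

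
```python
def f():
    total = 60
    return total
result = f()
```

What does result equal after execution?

Step 1: f() defines total = 60 in its local scope.
Step 2: return total finds the local variable total = 60.
Step 3: result = 60

The answer is 60.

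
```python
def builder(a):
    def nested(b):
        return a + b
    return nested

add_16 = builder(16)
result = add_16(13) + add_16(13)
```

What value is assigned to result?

Step 1: add_16 captures a = 16.
Step 2: add_16(13) = 16 + 13 = 29, called twice.
Step 3: result = 29 + 29 = 58

The answer is 58.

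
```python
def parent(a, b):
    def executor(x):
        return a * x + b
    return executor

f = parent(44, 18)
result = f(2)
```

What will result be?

Step 1: parent(44, 18) captures a = 44, b = 18.
Step 2: f(2) computes 44 * 2 + 18 = 106.
Step 3: result = 106

The answer is 106.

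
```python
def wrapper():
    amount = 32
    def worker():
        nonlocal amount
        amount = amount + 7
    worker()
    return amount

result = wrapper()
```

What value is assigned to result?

Step 1: wrapper() sets amount = 32.
Step 2: worker() uses nonlocal to modify amount in wrapper's scope: amount = 32 + 7 = 39.
Step 3: wrapper() returns the modified amount = 39

The answer is 39.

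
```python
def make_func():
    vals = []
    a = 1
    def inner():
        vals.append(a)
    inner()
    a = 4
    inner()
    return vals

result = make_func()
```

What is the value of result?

Step 1: a = 1. inner() appends current a to vals.
Step 2: First inner(): appends 1. Then a = 4.
Step 3: Second inner(): appends 4 (closure sees updated a). result = [1, 4]

The answer is [1, 4].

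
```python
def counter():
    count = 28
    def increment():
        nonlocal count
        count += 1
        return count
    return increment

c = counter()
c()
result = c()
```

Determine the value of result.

Step 1: counter() creates closure with count = 28.
Step 2: Each c() call increments count via nonlocal. After 2 calls: 28 + 2 = 30.
Step 3: result = 30

The answer is 30.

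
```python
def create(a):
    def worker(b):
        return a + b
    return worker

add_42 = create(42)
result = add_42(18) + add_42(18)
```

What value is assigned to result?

Step 1: add_42 captures a = 42.
Step 2: add_42(18) = 42 + 18 = 60, called twice.
Step 3: result = 60 + 60 = 120

The answer is 120.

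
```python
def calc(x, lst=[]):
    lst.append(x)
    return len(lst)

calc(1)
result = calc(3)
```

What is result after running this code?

Step 1: Mutable default list persists between calls.
Step 2: First call: lst = [1], len = 1. Second call: lst = [1, 3], len = 2.
Step 3: result = 2

The answer is 2.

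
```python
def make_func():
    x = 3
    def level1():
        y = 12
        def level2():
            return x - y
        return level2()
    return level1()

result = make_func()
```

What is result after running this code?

Step 1: x = 3 in make_func. y = 12 in level1.
Step 2: level2() reads x = 3 and y = 12 from enclosing scopes.
Step 3: result = 3 - 12 = -9

The answer is -9.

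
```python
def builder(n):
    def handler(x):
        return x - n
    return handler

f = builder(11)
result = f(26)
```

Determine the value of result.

Step 1: builder(11) creates a closure capturing n = 11.
Step 2: f(26) computes 26 - 11 = 15.
Step 3: result = 15

The answer is 15.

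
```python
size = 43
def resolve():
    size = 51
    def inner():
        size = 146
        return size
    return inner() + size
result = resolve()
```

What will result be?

Step 1: resolve() has local size = 51. inner() has local size = 146.
Step 2: inner() returns its local size = 146.
Step 3: resolve() returns 146 + its own size (51) = 197

The answer is 197.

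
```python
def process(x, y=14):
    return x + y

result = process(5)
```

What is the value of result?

Step 1: process(5) uses default y = 14.
Step 2: Returns 5 + 14 = 19.
Step 3: result = 19

The answer is 19.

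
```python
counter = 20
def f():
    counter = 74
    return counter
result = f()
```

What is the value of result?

Step 1: Global counter = 20.
Step 2: f() creates local counter = 74, shadowing the global.
Step 3: Returns local counter = 74. result = 74

The answer is 74.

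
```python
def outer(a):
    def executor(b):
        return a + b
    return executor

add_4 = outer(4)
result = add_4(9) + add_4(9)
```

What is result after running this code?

Step 1: add_4 captures a = 4.
Step 2: add_4(9) = 4 + 9 = 13, called twice.
Step 3: result = 13 + 13 = 26

The answer is 26.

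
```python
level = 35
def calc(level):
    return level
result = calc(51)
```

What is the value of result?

Step 1: Global level = 35.
Step 2: calc(51) takes parameter level = 51, which shadows the global.
Step 3: result = 51

The answer is 51.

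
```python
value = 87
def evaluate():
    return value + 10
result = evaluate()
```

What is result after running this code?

Step 1: value = 87 is defined globally.
Step 2: evaluate() looks up value from global scope = 87, then computes 87 + 10 = 97.
Step 3: result = 97

The answer is 97.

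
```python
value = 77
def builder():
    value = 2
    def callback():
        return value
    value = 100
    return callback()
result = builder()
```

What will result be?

Step 1: builder() sets value = 2, then later value = 100.
Step 2: callback() is called after value is reassigned to 100. Closures capture variables by reference, not by value.
Step 3: result = 100

The answer is 100.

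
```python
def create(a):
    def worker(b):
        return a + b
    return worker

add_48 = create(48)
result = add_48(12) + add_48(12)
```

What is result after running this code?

Step 1: add_48 captures a = 48.
Step 2: add_48(12) = 48 + 12 = 60, called twice.
Step 3: result = 60 + 60 = 120

The answer is 120.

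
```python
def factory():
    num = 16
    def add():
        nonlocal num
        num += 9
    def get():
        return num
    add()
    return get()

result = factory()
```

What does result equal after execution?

Step 1: num = 16. add() modifies it via nonlocal, get() reads it.
Step 2: add() makes num = 16 + 9 = 25.
Step 3: get() returns 25. result = 25

The answer is 25.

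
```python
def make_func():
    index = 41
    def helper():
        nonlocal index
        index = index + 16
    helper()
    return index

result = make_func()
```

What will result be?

Step 1: make_func() sets index = 41.
Step 2: helper() uses nonlocal to modify index in make_func's scope: index = 41 + 16 = 57.
Step 3: make_func() returns the modified index = 57

The answer is 57.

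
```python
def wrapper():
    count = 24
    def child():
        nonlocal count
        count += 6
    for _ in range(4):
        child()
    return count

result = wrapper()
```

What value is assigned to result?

Step 1: count = 24.
Step 2: child() is called 4 times in a loop, each adding 6 via nonlocal.
Step 3: count = 24 + 6 * 4 = 48

The answer is 48.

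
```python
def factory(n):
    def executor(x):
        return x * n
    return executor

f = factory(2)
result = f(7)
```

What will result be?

Step 1: factory(2) creates a closure capturing n = 2.
Step 2: f(7) computes 7 * 2 = 14.
Step 3: result = 14

The answer is 14.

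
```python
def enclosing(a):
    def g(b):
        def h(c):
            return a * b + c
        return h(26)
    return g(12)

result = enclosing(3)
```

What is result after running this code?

Step 1: a = 3, b = 12, c = 26.
Step 2: h() computes a * b + c = 3 * 12 + 26 = 62.
Step 3: result = 62

The answer is 62.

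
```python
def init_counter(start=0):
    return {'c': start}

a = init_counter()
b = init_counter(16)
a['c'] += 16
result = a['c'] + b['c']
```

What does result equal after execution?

Step 1: init_counter() returns a new dict each call (immutable default 0).
Step 2: a = {'c': 0}, b = {'c': 16}.
Step 3: a['c'] += 16 = 16. result = 16 + 16 = 32

The answer is 32.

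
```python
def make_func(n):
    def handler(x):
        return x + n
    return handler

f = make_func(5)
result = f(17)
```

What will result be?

Step 1: make_func(5) creates a closure that captures n = 5.
Step 2: f(17) calls the closure with x = 17, returning 17 + 5 = 22.
Step 3: result = 22

The answer is 22.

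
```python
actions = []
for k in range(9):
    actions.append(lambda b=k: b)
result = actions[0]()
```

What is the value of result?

Step 1: Default argument b=k captures k's value at each iteration.
Step 2: actions[0] captured b = 0 when k was 0.
Step 3: result = 0

The answer is 0.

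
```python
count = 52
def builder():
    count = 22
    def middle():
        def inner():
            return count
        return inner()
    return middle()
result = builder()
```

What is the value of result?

Step 1: builder() defines count = 22. middle() and inner() have no local count.
Step 2: inner() checks local (none), enclosing middle() (none), enclosing builder() and finds count = 22.
Step 3: result = 22

The answer is 22.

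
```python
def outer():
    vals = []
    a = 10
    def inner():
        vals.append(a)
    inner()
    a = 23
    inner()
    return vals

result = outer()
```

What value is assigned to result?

Step 1: a = 10. inner() appends current a to vals.
Step 2: First inner(): appends 10. Then a = 23.
Step 3: Second inner(): appends 23 (closure sees updated a). result = [10, 23]

The answer is [10, 23].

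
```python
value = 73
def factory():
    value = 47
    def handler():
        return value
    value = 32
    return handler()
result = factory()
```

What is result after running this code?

Step 1: factory() sets value = 47, then later value = 32.
Step 2: handler() is called after value is reassigned to 32. Closures capture variables by reference, not by value.
Step 3: result = 32

The answer is 32.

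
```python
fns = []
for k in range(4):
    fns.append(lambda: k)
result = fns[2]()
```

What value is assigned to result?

Step 1: The loop creates 4 lambdas, all referencing the same variable k.
Step 2: After the loop, k = 3 (final value).
Step 3: fns[2]() looks up k at call time and finds 3. This is the late binding gotcha. result = 3

The answer is 3.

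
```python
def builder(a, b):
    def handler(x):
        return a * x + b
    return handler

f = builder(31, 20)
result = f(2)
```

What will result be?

Step 1: builder(31, 20) captures a = 31, b = 20.
Step 2: f(2) computes 31 * 2 + 20 = 82.
Step 3: result = 82

The answer is 82.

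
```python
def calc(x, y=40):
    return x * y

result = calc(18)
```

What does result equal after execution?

Step 1: calc(18) uses default y = 40.
Step 2: Returns 18 * 40 = 720.
Step 3: result = 720

The answer is 720.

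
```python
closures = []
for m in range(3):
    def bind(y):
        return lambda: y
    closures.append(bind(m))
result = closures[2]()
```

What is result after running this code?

Step 1: bind(m) creates a new scope capturing y = m at call time.
Step 2: closures[2] = bind(2), so its lambda captures y = 2.
Step 3: result = 2 (closure factory fixes late binding)

The answer is 2.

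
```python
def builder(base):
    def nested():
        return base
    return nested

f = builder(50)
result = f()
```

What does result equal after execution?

Step 1: builder(50) creates closure capturing base = 50.
Step 2: f() returns the captured base = 50.
Step 3: result = 50

The answer is 50.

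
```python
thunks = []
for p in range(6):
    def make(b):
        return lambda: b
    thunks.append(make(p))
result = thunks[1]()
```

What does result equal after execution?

Step 1: make(p) creates a new scope capturing b = p at call time.
Step 2: thunks[1] = make(1), so its lambda captures b = 1.
Step 3: result = 1 (closure factory fixes late binding)

The answer is 1.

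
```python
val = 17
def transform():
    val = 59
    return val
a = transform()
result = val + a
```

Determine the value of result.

Step 1: Global val = 17. transform() returns local val = 59.
Step 2: a = 59. Global val still = 17.
Step 3: result = 17 + 59 = 76

The answer is 76.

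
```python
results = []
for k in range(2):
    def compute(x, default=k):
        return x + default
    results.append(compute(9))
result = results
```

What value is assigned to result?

Step 1: Default argument default=k is evaluated at function definition time.
Step 2: Each iteration creates compute with default = current k value.
Step 3: compute(9) returns 9 + default. results = [9, 10]

The answer is [9, 10].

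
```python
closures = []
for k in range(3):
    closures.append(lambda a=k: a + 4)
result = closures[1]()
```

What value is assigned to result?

Step 1: Default argument a=k captures k's value at definition time.
Step 2: closures[1] was defined when k = 1, so a defaults to 1.
Step 3: result = 1 + 4 = 5 (default arg fixes the late binding issue)

The answer is 5.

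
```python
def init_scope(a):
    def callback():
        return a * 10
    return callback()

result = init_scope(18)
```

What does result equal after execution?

Step 1: init_scope(18) binds parameter a = 18.
Step 2: callback() accesses a = 18 from enclosing scope.
Step 3: result = 18 * 10 = 180

The answer is 180.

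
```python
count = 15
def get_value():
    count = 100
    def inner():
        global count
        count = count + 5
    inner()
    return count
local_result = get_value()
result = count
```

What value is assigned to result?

Step 1: Global count = 15. get_value() creates local count = 100.
Step 2: inner() declares global count and adds 5: global count = 15 + 5 = 20.
Step 3: get_value() returns its local count = 100 (unaffected by inner).
Step 4: result = global count = 20

The answer is 20.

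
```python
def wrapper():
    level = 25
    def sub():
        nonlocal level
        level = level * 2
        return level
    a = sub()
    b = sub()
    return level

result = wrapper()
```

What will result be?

Step 1: level starts at 25.
Step 2: First sub(): level = 25 * 2 = 50.
Step 3: Second sub(): level = 50 * 2 = 100.
Step 4: result = 100

The answer is 100.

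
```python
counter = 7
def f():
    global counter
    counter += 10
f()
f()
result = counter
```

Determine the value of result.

Step 1: counter = 7.
Step 2: First f(): counter = 7 + 10 = 17.
Step 3: Second f(): counter = 17 + 10 = 27. result = 27

The answer is 27.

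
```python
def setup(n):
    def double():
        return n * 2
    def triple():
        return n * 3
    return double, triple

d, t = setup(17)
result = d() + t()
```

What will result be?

Step 1: Both closures capture the same n = 17.
Step 2: d() = 17 * 2 = 34, t() = 17 * 3 = 51.
Step 3: result = 34 + 51 = 85

The answer is 85.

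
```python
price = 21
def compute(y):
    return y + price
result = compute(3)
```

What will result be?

Step 1: price = 21 is defined globally.
Step 2: compute(3) uses parameter y = 3 and looks up price from global scope = 21.
Step 3: result = 3 + 21 = 24

The answer is 24.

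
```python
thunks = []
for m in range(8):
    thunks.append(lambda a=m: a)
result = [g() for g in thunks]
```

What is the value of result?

Step 1: Default arg a=m captures m at each iteration.
Step 2: Each lambda has its own default: 0, 1, ..., 7.
Step 3: result = [0, 1, 2, 3, 4, 5, 6, 7]

The answer is [0, 1, 2, 3, 4, 5, 6, 7].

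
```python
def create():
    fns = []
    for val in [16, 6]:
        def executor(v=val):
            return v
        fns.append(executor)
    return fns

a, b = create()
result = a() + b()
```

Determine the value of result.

Step 1: Default argument v=val captures val at each iteration.
Step 2: a() returns 16 (captured at first iteration), b() returns 6 (captured at second).
Step 3: result = 16 + 6 = 22

The answer is 22.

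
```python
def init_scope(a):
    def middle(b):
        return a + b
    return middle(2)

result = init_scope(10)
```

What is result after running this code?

Step 1: init_scope(10) passes a = 10.
Step 2: middle(2) has b = 2, reads a = 10 from enclosing.
Step 3: result = 10 + 2 = 12

The answer is 12.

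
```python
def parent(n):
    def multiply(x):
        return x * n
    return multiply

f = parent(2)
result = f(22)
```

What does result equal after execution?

Step 1: parent(2) returns multiply closure with n = 2.
Step 2: f(22) computes 22 * 2 = 44.
Step 3: result = 44

The answer is 44.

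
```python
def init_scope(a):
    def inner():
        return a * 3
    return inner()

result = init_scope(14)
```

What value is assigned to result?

Step 1: init_scope(14) binds parameter a = 14.
Step 2: inner() accesses a = 14 from enclosing scope.
Step 3: result = 14 * 3 = 42

The answer is 42.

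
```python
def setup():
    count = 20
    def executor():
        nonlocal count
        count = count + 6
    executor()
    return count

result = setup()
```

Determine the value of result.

Step 1: setup() sets count = 20.
Step 2: executor() uses nonlocal to modify count in setup's scope: count = 20 + 6 = 26.
Step 3: setup() returns the modified count = 26

The answer is 26.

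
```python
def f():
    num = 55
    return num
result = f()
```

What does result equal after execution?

Step 1: f() defines num = 55 in its local scope.
Step 2: return num finds the local variable num = 55.
Step 3: result = 55

The answer is 55.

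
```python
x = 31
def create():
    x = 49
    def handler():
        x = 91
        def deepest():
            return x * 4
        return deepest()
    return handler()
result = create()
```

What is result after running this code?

Step 1: deepest() looks up x through LEGB: not local, finds x = 91 in enclosing handler().
Step 2: Returns 91 * 4 = 364.
Step 3: result = 364

The answer is 364.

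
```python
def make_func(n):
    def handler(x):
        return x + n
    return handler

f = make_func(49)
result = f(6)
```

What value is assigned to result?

Step 1: make_func(49) creates a closure that captures n = 49.
Step 2: f(6) calls the closure with x = 6, returning 6 + 49 = 55.
Step 3: result = 55

The answer is 55.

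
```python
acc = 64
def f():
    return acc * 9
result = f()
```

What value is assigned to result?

Step 1: acc = 64 is defined globally.
Step 2: f() looks up acc from global scope = 64, then computes 64 * 9 = 576.
Step 3: result = 576

The answer is 576.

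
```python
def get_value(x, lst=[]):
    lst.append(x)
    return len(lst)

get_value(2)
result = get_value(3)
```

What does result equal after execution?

Step 1: Mutable default list persists between calls.
Step 2: First call: lst = [2], len = 1. Second call: lst = [2, 3], len = 2.
Step 3: result = 2

The answer is 2.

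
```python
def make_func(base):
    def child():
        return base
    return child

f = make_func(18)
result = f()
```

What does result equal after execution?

Step 1: make_func(18) creates closure capturing base = 18.
Step 2: f() returns the captured base = 18.
Step 3: result = 18

The answer is 18.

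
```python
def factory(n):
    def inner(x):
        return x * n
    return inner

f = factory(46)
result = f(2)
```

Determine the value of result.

Step 1: factory(46) creates a closure capturing n = 46.
Step 2: f(2) computes 2 * 46 = 92.
Step 3: result = 92

The answer is 92.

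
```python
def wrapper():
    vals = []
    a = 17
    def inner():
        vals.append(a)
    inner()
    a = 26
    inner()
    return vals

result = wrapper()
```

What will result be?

Step 1: a = 17. inner() appends current a to vals.
Step 2: First inner(): appends 17. Then a = 26.
Step 3: Second inner(): appends 26 (closure sees updated a). result = [17, 26]

The answer is [17, 26].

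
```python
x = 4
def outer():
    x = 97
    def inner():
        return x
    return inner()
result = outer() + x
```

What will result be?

Step 1: Global x = 4. outer() shadows with x = 97.
Step 2: inner() returns enclosing x = 97. outer() = 97.
Step 3: result = 97 + global x (4) = 101

The answer is 101.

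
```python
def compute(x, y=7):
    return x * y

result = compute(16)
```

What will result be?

Step 1: compute(16) uses default y = 7.
Step 2: Returns 16 * 7 = 112.
Step 3: result = 112

The answer is 112.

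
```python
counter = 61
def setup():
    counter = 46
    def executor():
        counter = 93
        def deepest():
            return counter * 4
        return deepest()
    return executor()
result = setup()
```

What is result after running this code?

Step 1: deepest() looks up counter through LEGB: not local, finds counter = 93 in enclosing executor().
Step 2: Returns 93 * 4 = 372.
Step 3: result = 372

The answer is 372.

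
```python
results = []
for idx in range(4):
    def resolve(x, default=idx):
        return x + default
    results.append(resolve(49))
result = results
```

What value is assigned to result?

Step 1: Default argument default=idx is evaluated at function definition time.
Step 2: Each iteration creates resolve with default = current idx value.
Step 3: resolve(49) returns 49 + default. results = [49, 50, 51, 52]

The answer is [49, 50, 51, 52].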